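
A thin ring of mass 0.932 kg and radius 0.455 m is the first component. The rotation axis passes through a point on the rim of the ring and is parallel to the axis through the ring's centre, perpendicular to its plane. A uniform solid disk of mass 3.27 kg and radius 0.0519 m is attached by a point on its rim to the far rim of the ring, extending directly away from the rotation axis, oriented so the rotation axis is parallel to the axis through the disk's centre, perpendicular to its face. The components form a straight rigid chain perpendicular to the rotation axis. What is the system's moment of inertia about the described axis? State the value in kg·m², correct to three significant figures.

3.42

Thin ring: I_cm = MR² = (0.932)(0.455)² = 0.19295 kg·m²; centre at d = 0.455 m, so I = I_cm + Md² gives I = 0.19295 + (0.932)(0.455)² = 0.38589 kg·m².
Solid disk: I_cm = (1/2)MR² = (1/2)(3.27)(0.0519)² = 0.0044041 kg·m²; centre at d = 0.455 + 0.455 + 0.0519 = 0.9619 m, so I = I_cm + Md² gives I = 0.0044041 + (3.27)(0.9619)² = 3.03 kg·m².
Total I = 0.38589 + 3.03 = 3.4159 kg·m².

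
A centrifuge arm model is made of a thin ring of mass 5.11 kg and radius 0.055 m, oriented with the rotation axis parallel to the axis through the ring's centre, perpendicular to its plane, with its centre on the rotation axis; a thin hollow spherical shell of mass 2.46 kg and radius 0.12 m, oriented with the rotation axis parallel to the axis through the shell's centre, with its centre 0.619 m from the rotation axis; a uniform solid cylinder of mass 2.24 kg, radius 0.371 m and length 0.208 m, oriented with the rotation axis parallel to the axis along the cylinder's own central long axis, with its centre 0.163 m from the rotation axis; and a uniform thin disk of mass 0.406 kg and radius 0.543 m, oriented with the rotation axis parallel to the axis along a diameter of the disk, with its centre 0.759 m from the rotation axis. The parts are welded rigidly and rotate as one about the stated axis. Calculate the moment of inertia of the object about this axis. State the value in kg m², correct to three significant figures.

Thin ring: I_cm = MR² = (5.11)(0.055)² = 0.015458 kg m²; axis through the centre, so I = 0.015458 kg m².
Spherical shell: I_cm = (2/3)MR² = (2/3)(2.46)(0.12)² = 0.023616 kg m²; centre at d = 0.619 m, so I = I_cm + Md² gives I = 0.023616 + (2.46)(0.619)² = 0.96619 kg m².
Solid cylinder: I_cm = (1/2)MR² = (1/2)(2.24)(0.371)² = 0.15416 kg m²; centre at d = 0.163 m, so I = I_cm + Md² gives I = 0.15416 + (2.24)(0.163)² = 0.21367 kg m².
Thin disk: I_cm = (1/4)MR² = (1/4)(0.406)(0.543)² = 0.029927 kg m²; centre at d = 0.759 m, so I = I_cm + Md² gives I = 0.029927 + (0.406)(0.759)² = 0.26382 kg m².
Total I = 0.015458 + 0.96619 + 0.21367 + 0.26382 = 1.4591 kg m².

1.46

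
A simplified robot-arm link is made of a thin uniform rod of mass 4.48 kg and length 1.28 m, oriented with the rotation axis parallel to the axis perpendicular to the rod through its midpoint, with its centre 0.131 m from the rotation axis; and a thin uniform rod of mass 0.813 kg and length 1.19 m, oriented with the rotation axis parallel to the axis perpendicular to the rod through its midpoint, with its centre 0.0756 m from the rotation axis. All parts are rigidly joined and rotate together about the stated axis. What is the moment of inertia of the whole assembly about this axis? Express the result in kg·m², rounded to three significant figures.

Thin rod: I_cm = (1/12)ML² = (1/12)(4.48)(1.28)² = 0.61167 kg·m²; centre at d = 0.131 m, so I = I_cm + Md² gives I = 0.61167 + (4.48)(0.131)² = 0.68855 kg·m².
Thin rod: I_cm = (1/12)ML² = (1/12)(0.813)(1.19)² = 0.095941 kg·m²; centre at d = 0.0756 m, so I = I_cm + Md² gives I = 0.095941 + (0.813)(0.0756)² = 0.10059 kg·m².
Total I = 0.68855 + 0.10059 = 0.78914 kg·m².

0.789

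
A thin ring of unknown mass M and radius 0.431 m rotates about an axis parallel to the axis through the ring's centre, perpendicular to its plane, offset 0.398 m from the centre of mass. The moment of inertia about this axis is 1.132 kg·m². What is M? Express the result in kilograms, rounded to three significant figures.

I = I_cm + Md² = MR² + Md² = M·[1·(0.431)² + (0.398)²] = M·0.34416.
So M = 1.132 / 0.34416 = 3.2891 kg.

3.29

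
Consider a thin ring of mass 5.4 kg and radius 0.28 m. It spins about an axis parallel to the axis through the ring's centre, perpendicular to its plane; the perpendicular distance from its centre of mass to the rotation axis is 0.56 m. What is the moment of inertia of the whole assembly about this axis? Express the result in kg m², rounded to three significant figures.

I_cm = MR² = (5.4)(0.28)² = 0.42336 kg m²; centre at d = 0.56 m, so I = I_cm + Md² gives I = 0.42336 + (5.4)(0.56)² = 2.1168 kg m².

2.12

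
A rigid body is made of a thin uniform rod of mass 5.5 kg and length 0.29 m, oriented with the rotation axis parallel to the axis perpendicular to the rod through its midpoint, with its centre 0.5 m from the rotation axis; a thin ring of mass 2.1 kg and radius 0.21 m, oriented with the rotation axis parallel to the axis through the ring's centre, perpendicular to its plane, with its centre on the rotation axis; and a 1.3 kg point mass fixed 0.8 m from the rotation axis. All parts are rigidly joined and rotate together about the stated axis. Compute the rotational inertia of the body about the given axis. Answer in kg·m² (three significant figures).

Thin rod: I_cm = (1/12)ML² = (1/12)(5.5)(0.29)² = 0.038546 kg·m²; centre at d = 0.5 m, so the parallel axis theorem gives I = 0.038546 + (5.5)(0.5)² = 1.4135 kg·m².
Thin ring: I_cm = MR² = (2.1)(0.21)² = 0.09261 kg·m²; axis through the centre, so I = 0.09261 kg·m².
Point mass: I_cm = 0; centre at d = 0.8 m, so the parallel axis theorem gives I = 0 + (1.3)(0.8)² = 0.832 kg·m².
Total I = 1.4135 + 0.09261 + 0.832 = 2.3382 kg·m².

2.34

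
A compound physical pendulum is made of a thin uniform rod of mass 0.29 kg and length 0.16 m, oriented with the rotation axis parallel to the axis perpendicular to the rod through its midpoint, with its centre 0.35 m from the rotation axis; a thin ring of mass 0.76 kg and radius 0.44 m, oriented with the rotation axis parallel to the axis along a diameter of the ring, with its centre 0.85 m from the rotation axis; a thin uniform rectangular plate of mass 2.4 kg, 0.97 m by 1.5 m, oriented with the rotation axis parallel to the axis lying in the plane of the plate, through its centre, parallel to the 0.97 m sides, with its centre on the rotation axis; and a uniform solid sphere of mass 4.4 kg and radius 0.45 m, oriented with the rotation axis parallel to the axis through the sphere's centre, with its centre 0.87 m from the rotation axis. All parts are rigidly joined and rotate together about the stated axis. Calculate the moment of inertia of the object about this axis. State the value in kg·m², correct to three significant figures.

4.80

Thin rod: I_cm = (1/12)ML² = (1/12)(0.29)(0.16)² = 0.00061867 kg·m²; centre at d = 0.35 m, so the parallel axis theorem gives I = 0.00061867 + (0.29)(0.35)² = 0.036144 kg·m².
Thin ring: I_cm = (1/2)MR² = (1/2)(0.76)(0.44)² = 0.073568 kg·m²; centre at d = 0.85 m, so the parallel axis theorem gives I = 0.073568 + (0.76)(0.85)² = 0.62267 kg·m².
Rectangular plate: I_cm = (1/12)Mb² = (1/12)(2.4)(1.5)² = 0.45 kg·m²; axis through the centre, so I = 0.45 kg·m².
Solid sphere: I_cm = (2/5)MR² = (2/5)(4.4)(0.45)² = 0.3564 kg·m²; centre at d = 0.87 m, so the parallel axis theorem gives I = 0.3564 + (4.4)(0.87)² = 3.6868 kg·m².
Total I = 0.036144 + 0.62267 + 0.45 + 3.6868 = 4.7956 kg·m².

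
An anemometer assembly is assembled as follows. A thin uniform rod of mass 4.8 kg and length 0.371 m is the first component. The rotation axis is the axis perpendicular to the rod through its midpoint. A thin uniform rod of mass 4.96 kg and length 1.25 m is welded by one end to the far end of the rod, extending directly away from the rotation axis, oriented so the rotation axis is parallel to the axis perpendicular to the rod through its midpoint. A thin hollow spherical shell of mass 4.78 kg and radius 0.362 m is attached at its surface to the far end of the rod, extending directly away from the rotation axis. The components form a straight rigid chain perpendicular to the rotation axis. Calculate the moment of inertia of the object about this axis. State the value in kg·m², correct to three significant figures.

19.8

Thin rod: I_cm = (1/12)ML² = (1/12)(4.8)(0.371)² = 0.055056 kg·m²; axis through the centre, so I = 0.055056 kg·m².
Thin rod: I_cm = (1/12)ML² = (1/12)(4.96)(1.25)² = 0.64583 kg·m²; centre at d = 0.1855 + 0.625 = 0.8105 m, so I = I_cm + Md² gives I = 0.64583 + (4.96)(0.8105)² = 3.9041 kg·m².
Spherical shell: I_cm = (2/3)MR² = (2/3)(4.78)(0.362)² = 0.41759 kg·m²; centre at d = 0.1855 + 0.625 + 0.625 + 0.362 = 1.7975 m, so I = I_cm + Md² gives I = 0.41759 + (4.78)(1.7975)² = 15.862 kg·m².
Total I = 0.055056 + 3.9041 + 15.862 = 19.821 kg·m².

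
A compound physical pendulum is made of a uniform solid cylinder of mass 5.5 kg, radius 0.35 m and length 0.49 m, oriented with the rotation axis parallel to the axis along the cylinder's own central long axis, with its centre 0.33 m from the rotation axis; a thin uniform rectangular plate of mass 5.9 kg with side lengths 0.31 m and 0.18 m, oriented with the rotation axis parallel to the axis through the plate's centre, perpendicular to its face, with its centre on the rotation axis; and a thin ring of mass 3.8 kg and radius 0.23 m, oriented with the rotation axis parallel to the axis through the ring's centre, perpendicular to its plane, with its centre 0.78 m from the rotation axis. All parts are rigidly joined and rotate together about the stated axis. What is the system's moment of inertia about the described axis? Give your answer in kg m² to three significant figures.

Solid cylinder: I_cm = (1/2)MR² = (1/2)(5.5)(0.35)² = 0.33687 kg m²; centre at d = 0.33 m, so the parallel axis theorem gives I = 0.33687 + (5.5)(0.33)² = 0.93583 kg m².
Rectangular plate: I_cm = (1/12)M(a²+b²) = (1/12)(5.9)[(0.31)² + (0.18)²] = 0.063179 kg m²; axis through the centre, so I = 0.063179 kg m².
Thin ring: I_cm = MR² = (3.8)(0.23)² = 0.20102 kg m²; centre at d = 0.78 m, so the parallel axis theorem gives I = 0.20102 + (3.8)(0.78)² = 2.5129 kg m².
Total I = 0.93583 + 0.063179 + 2.5129 = 3.5119 kg m².

3.51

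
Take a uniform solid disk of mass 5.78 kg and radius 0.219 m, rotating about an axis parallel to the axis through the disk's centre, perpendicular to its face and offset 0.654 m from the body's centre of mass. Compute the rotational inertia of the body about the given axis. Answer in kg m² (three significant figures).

I_cm = (1/2)MR² = (1/2)(5.78)(0.219)² = 0.13861 kg m²; centre at d = 0.654 m, so the parallel axis theorem gives I = 0.13861 + (5.78)(0.654)² = 2.6108 kg m².

2.61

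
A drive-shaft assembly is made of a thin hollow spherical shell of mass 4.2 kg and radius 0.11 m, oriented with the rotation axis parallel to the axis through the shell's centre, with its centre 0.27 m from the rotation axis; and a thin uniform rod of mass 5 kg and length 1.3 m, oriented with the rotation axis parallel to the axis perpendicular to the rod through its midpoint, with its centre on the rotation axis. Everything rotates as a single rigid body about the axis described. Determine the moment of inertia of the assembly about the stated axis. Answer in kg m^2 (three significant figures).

1.04

Spherical shell: I_cm = (2/3)MR² = (2/3)(4.2)(0.11)² = 0.03388 kg m^2; centre at d = 0.27 m, so I = I_cm + Md² gives I = 0.03388 + (4.2)(0.27)² = 0.34006 kg m^2.
Thin rod: I_cm = (1/12)ML² = (1/12)(5)(1.3)² = 0.70417 kg m^2; axis through the centre, so I = 0.70417 kg m^2.
Total I = 0.34006 + 0.70417 = 1.0442 kg m^2.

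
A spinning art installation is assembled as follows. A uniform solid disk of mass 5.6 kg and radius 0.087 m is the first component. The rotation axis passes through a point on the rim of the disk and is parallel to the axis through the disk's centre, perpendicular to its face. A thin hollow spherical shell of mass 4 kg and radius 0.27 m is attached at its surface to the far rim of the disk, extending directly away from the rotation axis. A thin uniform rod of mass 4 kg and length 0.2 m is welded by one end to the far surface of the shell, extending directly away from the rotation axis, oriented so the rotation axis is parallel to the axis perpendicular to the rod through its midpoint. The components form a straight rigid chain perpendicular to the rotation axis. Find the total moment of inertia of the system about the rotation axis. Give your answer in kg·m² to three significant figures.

3.71

Solid disk: I_cm = (1/2)MR² = (1/2)(5.6)(0.087)² = 0.021193 kg·m²; centre at d = 0.087 m, so the parallel axis theorem gives I = 0.021193 + (5.6)(0.087)² = 0.06358 kg·m².
Spherical shell: I_cm = (2/3)MR² = (2/3)(4)(0.27)² = 0.1944 kg·m²; centre at d = 0.087 + 0.087 + 0.27 = 0.444 m, so the parallel axis theorem gives I = 0.1944 + (4)(0.444)² = 0.98294 kg·m².
Thin rod: I_cm = (1/12)ML² = (1/12)(4)(0.2)² = 0.013333 kg·m²; centre at d = 0.087 + 0.087 + 0.27 + 0.27 + 0.1 = 0.814 m, so the parallel axis theorem gives I = 0.013333 + (4)(0.814)² = 2.6637 kg·m².
Total I = 0.06358 + 0.98294 + 2.6637 = 3.7102 kg·m².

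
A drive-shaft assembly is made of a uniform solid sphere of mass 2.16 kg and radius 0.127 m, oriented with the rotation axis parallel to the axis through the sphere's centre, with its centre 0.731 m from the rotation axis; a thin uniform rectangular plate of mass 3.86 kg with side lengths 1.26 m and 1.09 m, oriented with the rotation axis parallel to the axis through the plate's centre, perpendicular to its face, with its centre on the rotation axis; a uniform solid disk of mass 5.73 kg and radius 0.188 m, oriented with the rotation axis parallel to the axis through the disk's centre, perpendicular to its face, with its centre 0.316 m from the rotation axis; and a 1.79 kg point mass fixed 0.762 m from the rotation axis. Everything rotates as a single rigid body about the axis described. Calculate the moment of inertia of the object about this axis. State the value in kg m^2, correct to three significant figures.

Solid sphere: I_cm = (2/5)MR² = (2/5)(2.16)(0.127)² = 0.013935 kg m^2; centre at d = 0.731 m, so the parallel axis theorem gives I = 0.013935 + (2.16)(0.731)² = 1.1682 kg m^2.
Rectangular plate: I_cm = (1/12)M(a²+b²) = (1/12)(3.86)[(1.26)² + (1.09)²] = 0.89285 kg m^2; axis through the centre, so I = 0.89285 kg m^2.
Solid disk: I_cm = (1/2)MR² = (1/2)(5.73)(0.188)² = 0.10126 kg m^2; centre at d = 0.316 m, so the parallel axis theorem gives I = 0.10126 + (5.73)(0.316)² = 0.67344 kg m^2.
Point mass: I_cm = 0; centre at d = 0.762 m, so the parallel axis theorem gives I = 0 + (1.79)(0.762)² = 1.0394 kg m^2.
Total I = 1.1682 + 0.89285 + 0.67344 + 1.0394 = 3.7738 kg m^2.

3.77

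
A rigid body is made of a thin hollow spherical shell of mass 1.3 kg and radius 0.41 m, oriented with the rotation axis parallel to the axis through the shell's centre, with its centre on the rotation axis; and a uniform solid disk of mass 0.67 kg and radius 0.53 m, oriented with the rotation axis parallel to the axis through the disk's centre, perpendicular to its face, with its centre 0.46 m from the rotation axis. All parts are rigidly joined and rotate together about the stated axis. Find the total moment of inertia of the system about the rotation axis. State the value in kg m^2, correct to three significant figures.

Spherical shell: I_cm = (2/3)MR² = (2/3)(1.3)(0.41)² = 0.14569 kg m^2; axis through the centre, so I = 0.14569 kg m^2.
Solid disk: I_cm = (1/2)MR² = (1/2)(0.67)(0.53)² = 0.094102 kg m^2; centre at d = 0.46 m, so the parallel axis theorem gives I = 0.094102 + (0.67)(0.46)² = 0.23587 kg m^2.
Total I = 0.14569 + 0.23587 = 0.38156 kg m^2.

0.382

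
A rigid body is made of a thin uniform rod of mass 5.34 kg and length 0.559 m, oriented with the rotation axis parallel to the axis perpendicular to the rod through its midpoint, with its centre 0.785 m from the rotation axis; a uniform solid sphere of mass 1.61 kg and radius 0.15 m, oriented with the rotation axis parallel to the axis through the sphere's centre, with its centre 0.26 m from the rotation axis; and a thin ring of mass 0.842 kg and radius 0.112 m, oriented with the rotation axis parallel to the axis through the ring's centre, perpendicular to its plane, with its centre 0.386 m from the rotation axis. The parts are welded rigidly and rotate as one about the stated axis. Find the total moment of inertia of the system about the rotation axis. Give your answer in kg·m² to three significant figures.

Thin rod: I_cm = (1/12)ML² = (1/12)(5.34)(0.559)² = 0.13905 kg·m²; centre at d = 0.785 m, so I = I_cm + Md² gives I = 0.13905 + (5.34)(0.785)² = 3.4297 kg·m².
Solid sphere: I_cm = (2/5)MR² = (2/5)(1.61)(0.15)² = 0.01449 kg·m²; centre at d = 0.26 m, so I = I_cm + Md² gives I = 0.01449 + (1.61)(0.26)² = 0.12333 kg·m².
Thin ring: I_cm = MR² = (0.842)(0.112)² = 0.010562 kg·m²; centre at d = 0.386 m, so I = I_cm + Md² gives I = 0.010562 + (0.842)(0.386)² = 0.13602 kg·m².
Total I = 3.4297 + 0.12333 + 0.13602 = 3.689 kg·m².

3.69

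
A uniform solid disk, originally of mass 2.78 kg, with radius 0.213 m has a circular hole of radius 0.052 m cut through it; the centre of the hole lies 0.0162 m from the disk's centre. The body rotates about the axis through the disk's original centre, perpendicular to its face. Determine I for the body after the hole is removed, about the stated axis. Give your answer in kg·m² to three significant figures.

0.0628

Unpierced body about its centre: I₀ = (1/2)MR² = (1/2)(2.78)(0.213)² = 0.063063 kg·m².
The removed disk has mass m = M·(r/R)² = (2.78)(0.052/0.213)² = 0.16569 kg (same uniform areal density).
Its moment of inertia about the rotation axis (parallel-axis theorem): I_hole = (1/2)mr² + md² = (1/2)(0.16569)(0.052)² + (0.16569)(0.0162)² = 0.00026749 kg·m².
Treating the hole as negative mass, I = I₀ − I_hole = 0.063063 − 0.00026749 = 0.062795 kg·m².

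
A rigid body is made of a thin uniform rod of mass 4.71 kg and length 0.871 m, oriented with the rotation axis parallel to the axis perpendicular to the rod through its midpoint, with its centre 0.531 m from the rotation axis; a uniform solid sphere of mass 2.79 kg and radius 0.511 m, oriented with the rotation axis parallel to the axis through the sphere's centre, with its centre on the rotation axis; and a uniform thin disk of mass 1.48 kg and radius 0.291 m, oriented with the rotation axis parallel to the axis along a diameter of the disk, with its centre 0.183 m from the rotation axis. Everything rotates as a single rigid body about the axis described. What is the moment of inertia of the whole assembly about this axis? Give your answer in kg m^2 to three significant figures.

Thin rod: I_cm = (1/12)ML² = (1/12)(4.71)(0.871)² = 0.29777 kg m^2; centre at d = 0.531 m, so the parallel axis theorem gives I = 0.29777 + (4.71)(0.531)² = 1.6258 kg m^2.
Solid sphere: I_cm = (2/5)MR² = (2/5)(2.79)(0.511)² = 0.29141 kg m^2; axis through the centre, so I = 0.29141 kg m^2.
Thin disk: I_cm = (1/4)MR² = (1/4)(1.48)(0.291)² = 0.031332 kg m^2; centre at d = 0.183 m, so the parallel axis theorem gives I = 0.031332 + (1.48)(0.183)² = 0.080896 kg m^2.
Total I = 1.6258 + 0.29141 + 0.080896 = 1.9981 kg m^2.

2.00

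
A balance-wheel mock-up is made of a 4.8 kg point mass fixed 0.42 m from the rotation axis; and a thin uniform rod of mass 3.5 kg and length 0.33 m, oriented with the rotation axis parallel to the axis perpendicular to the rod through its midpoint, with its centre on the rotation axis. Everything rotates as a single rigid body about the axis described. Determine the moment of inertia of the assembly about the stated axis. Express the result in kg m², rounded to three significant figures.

0.878

Point mass: I_cm = 0; centre at d = 0.42 m, so I = I_cm + Md² gives I = 0 + (4.8)(0.42)² = 0.84672 kg m².
Thin rod: I_cm = (1/12)ML² = (1/12)(3.5)(0.33)² = 0.031762 kg m²; axis through the centre, so I = 0.031762 kg m².
Total I = 0.84672 + 0.031762 = 0.87848 kg m².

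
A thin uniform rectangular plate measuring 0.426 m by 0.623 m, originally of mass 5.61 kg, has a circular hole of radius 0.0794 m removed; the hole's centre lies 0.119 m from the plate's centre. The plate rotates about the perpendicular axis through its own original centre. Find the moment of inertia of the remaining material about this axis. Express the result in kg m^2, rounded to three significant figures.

Unpierced body about its centre: I₀ = (1/12)M(a²+b²) = (1/12)(5.61)[(0.426)² + (0.623)²] = 0.26629 kg m^2.
The removed disk has mass m = M·πr²/(ab) = (5.61)·π(0.0794)²/(0.426·0.623) = 0.41865 kg (same uniform areal density).
Its moment of inertia about the rotation axis (parallel-axis theorem): I_hole = (1/2)mr² + md² = (1/2)(0.41865)(0.0794)² + (0.41865)(0.119)² = 0.0072482 kg m^2.
Treating the hole as negative mass, I = I₀ − I_hole = 0.26629 − 0.0072482 = 0.25904 kg m^2.

0.259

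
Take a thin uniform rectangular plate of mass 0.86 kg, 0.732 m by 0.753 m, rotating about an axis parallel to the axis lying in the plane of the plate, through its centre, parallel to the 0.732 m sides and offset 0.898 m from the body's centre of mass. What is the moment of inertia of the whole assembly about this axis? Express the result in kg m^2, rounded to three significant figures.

0.734

I_cm = (1/12)Mb² = (1/12)(0.86)(0.753)² = 0.040636 kg m^2; centre at d = 0.898 m, so the parallel axis theorem gives I = 0.040636 + (0.86)(0.898)² = 0.73414 kg m^2.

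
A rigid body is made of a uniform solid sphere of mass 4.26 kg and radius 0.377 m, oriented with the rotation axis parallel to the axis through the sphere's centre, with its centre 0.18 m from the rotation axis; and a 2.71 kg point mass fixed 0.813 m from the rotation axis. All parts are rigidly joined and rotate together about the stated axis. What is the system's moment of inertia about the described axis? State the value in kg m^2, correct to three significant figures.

Solid sphere: I_cm = (2/5)MR² = (2/5)(4.26)(0.377)² = 0.24219 kg m^2; centre at d = 0.18 m, so the parallel axis theorem gives I = 0.24219 + (4.26)(0.18)² = 0.38021 kg m^2.
Point mass: I_cm = 0; centre at d = 0.813 m, so the parallel axis theorem gives I = 0 + (2.71)(0.813)² = 1.7912 kg m^2.
Total I = 0.38021 + 1.7912 = 2.1714 kg m^2.

2.17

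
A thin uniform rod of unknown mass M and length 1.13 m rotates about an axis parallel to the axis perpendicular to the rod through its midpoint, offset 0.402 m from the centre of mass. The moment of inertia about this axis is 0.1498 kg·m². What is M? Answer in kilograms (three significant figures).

I = I_cm + Md² = (1/12)ML² + Md² = M·[0.0833333·(1.13)² + (0.402)²] = M·0.26801.
So M = 0.1498 / 0.26801 = 0.55893 kg.

0.559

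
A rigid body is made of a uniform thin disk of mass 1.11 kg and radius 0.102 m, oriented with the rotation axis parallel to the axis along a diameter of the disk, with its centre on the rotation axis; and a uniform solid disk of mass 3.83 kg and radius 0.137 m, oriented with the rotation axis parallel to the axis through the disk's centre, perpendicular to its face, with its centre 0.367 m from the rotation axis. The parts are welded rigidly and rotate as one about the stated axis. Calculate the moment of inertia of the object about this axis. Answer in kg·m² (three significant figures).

Thin disk: I_cm = (1/4)MR² = (1/4)(1.11)(0.102)² = 0.0028871 kg·m²; axis through the centre, so I = 0.0028871 kg·m².
Solid disk: I_cm = (1/2)MR² = (1/2)(3.83)(0.137)² = 0.035943 kg·m²; centre at d = 0.367 m, so I = I_cm + Md² gives I = 0.035943 + (3.83)(0.367)² = 0.5518 kg·m².
Total I = 0.0028871 + 0.5518 = 0.55469 kg·m².

0.555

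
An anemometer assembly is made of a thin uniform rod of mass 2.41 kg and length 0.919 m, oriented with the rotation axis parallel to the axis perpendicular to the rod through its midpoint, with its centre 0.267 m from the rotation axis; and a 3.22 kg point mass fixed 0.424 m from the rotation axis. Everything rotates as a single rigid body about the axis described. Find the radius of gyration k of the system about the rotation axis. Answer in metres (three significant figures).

0.404

Thin rod: I_cm = (1/12)ML² = (1/12)(2.41)(0.919)² = 0.16962 kg m²; centre at d = 0.267 m, so the parallel axis theorem gives I = 0.16962 + (2.41)(0.267)² = 0.34142 kg m².
Point mass: I_cm = 0; centre at d = 0.424 m, so the parallel axis theorem gives I = 0 + (3.22)(0.424)² = 0.57888 kg m².
Total I = 0.9203 kg m²; total mass M = 5.63 kg.
k = √(I/M) = √(0.9203/5.63) = 0.40431 m.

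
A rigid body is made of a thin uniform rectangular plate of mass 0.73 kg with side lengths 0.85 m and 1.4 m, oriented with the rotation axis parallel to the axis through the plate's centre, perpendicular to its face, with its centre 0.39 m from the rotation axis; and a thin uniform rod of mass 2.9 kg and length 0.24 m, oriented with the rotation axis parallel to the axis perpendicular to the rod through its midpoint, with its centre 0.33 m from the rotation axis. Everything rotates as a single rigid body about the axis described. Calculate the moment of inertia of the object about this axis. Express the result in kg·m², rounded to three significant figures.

0.604

Rectangular plate: I_cm = (1/12)M(a²+b²) = (1/12)(0.73)[(0.85)² + (1.4)²] = 0.16319 kg·m²; centre at d = 0.39 m, so I = I_cm + Md² gives I = 0.16319 + (0.73)(0.39)² = 0.27422 kg·m².
Thin rod: I_cm = (1/12)ML² = (1/12)(2.9)(0.24)² = 0.01392 kg·m²; centre at d = 0.33 m, so I = I_cm + Md² gives I = 0.01392 + (2.9)(0.33)² = 0.32973 kg·m².
Total I = 0.27422 + 0.32973 = 0.60395 kg·m².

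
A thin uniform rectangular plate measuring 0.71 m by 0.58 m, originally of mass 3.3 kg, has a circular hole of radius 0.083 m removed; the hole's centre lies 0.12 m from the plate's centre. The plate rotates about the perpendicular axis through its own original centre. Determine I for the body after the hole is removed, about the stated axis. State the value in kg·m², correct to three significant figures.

0.228

Unpierced body about its centre: I₀ = (1/12)M(a²+b²) = (1/12)(3.3)[(0.71)² + (0.58)²] = 0.23114 kg·m².
The removed disk has mass m = M·πr²/(ab) = (3.3)·π(0.083)²/(0.71·0.58) = 0.17343 kg (same uniform areal density).
Its moment of inertia about the rotation axis (parallel-axis theorem): I_hole = (1/2)mr² + md² = (1/2)(0.17343)(0.083)² + (0.17343)(0.12)² = 0.0030948 kg·m².
Treating the hole as negative mass, I = I₀ − I_hole = 0.23114 − 0.0030948 = 0.22804 kg·m².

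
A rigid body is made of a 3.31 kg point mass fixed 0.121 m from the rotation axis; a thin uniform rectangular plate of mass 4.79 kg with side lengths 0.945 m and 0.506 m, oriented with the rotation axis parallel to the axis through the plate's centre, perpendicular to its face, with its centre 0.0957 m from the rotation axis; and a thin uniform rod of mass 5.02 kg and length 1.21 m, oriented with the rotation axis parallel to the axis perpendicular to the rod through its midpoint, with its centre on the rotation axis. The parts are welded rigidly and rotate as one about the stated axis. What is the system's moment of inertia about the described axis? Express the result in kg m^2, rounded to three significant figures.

1.16

Point mass: I_cm = 0; centre at d = 0.121 m, so the parallel axis theorem gives I = 0 + (3.31)(0.121)² = 0.048462 kg m^2.
Rectangular plate: I_cm = (1/12)M(a²+b²) = (1/12)(4.79)[(0.945)² + (0.506)²] = 0.45867 kg m^2; centre at d = 0.0957 m, so the parallel axis theorem gives I = 0.45867 + (4.79)(0.0957)² = 0.50254 kg m^2.
Thin rod: I_cm = (1/12)ML² = (1/12)(5.02)(1.21)² = 0.61248 kg m^2; axis through the centre, so I = 0.61248 kg m^2.
Total I = 0.048462 + 0.50254 + 0.61248 = 1.1635 kg m^2.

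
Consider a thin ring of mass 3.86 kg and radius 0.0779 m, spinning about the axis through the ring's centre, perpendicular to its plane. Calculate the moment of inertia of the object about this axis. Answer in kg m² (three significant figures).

I_cm = MR² = (3.86)(0.0779)² = 0.023424 kg m²; axis through the centre, so I = 0.023424 kg m².

0.0234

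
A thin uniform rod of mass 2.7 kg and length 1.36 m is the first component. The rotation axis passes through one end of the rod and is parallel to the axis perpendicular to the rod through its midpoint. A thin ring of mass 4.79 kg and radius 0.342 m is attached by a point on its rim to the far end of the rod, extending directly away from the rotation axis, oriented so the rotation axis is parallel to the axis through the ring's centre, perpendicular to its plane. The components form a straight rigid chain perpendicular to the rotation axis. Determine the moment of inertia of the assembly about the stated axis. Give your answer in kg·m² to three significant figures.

16.1

Thin rod: I_cm = (1/12)ML² = (1/12)(2.7)(1.36)² = 0.41616 kg·m²; centre at d = 0.68 m, so I = I_cm + Md² gives I = 0.41616 + (2.7)(0.68)² = 1.6646 kg·m².
Thin ring: I_cm = MR² = (4.79)(0.342)² = 0.56026 kg·m²; centre at d = 0.68 + 0.68 + 0.342 = 1.702 m, so I = I_cm + Md² gives I = 0.56026 + (4.79)(1.702)² = 14.436 kg·m².
Total I = 1.6646 + 14.436 = 16.101 kg·m².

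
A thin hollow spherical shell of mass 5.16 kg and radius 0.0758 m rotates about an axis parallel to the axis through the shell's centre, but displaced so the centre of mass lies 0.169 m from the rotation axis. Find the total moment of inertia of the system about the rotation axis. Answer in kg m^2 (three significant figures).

0.167

I_cm = (2/3)MR² = (2/3)(5.16)(0.0758)² = 0.019765 kg m^2; centre at d = 0.169 m, so the parallel axis theorem gives I = 0.019765 + (5.16)(0.169)² = 0.16714 kg m^2.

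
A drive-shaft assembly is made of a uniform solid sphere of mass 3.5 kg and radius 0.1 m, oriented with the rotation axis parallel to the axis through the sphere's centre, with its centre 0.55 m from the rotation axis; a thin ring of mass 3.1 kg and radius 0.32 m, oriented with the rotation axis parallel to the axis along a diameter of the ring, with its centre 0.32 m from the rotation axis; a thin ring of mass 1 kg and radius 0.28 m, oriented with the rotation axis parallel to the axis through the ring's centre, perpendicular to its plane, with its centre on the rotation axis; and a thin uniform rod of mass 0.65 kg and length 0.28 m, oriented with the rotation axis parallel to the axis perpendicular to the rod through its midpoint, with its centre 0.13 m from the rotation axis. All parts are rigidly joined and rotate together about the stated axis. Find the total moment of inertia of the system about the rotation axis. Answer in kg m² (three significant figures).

1.64

Solid sphere: I_cm = (2/5)MR² = (2/5)(3.5)(0.1)² = 0.014 kg m²; centre at d = 0.55 m, so the parallel axis theorem gives I = 0.014 + (3.5)(0.55)² = 1.0728 kg m².
Thin ring: I_cm = (1/2)MR² = (1/2)(3.1)(0.32)² = 0.15872 kg m²; centre at d = 0.32 m, so the parallel axis theorem gives I = 0.15872 + (3.1)(0.32)² = 0.47616 kg m².
Thin ring: I_cm = MR² = (1)(0.28)² = 0.0784 kg m²; axis through the centre, so I = 0.0784 kg m².
Thin rod: I_cm = (1/12)ML² = (1/12)(0.65)(0.28)² = 0.0042467 kg m²; centre at d = 0.13 m, so the parallel axis theorem gives I = 0.0042467 + (0.65)(0.13)² = 0.015232 kg m².
Total I = 1.0728 + 0.47616 + 0.0784 + 0.015232 = 1.6425 kg m².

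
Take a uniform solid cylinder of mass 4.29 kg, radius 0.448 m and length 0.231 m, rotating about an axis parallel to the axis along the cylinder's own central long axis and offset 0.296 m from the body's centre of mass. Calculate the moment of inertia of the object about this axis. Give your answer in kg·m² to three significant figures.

0.806

I_cm = (1/2)MR² = (1/2)(4.29)(0.448)² = 0.43051 kg·m²; centre at d = 0.296 m, so I = I_cm + Md² gives I = 0.43051 + (4.29)(0.296)² = 0.80638 kg·m².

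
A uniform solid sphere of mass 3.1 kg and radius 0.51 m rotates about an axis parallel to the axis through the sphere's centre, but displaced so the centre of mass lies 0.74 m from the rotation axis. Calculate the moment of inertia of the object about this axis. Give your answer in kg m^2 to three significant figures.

2.02

I_cm = (2/5)MR² = (2/5)(3.1)(0.51)² = 0.32252 kg m^2; centre at d = 0.74 m, so the parallel axis theorem gives I = 0.32252 + (3.1)(0.74)² = 2.0201 kg m^2.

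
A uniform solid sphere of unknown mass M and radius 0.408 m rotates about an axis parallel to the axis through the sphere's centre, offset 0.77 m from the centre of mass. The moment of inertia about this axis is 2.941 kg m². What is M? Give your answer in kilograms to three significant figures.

I = I_cm + Md² = (2/5)MR² + Md² = M·[0.4·(0.408)² + (0.77)²] = M·0.65949.
So M = 2.941 / 0.65949 = 4.4595 kg.

4.46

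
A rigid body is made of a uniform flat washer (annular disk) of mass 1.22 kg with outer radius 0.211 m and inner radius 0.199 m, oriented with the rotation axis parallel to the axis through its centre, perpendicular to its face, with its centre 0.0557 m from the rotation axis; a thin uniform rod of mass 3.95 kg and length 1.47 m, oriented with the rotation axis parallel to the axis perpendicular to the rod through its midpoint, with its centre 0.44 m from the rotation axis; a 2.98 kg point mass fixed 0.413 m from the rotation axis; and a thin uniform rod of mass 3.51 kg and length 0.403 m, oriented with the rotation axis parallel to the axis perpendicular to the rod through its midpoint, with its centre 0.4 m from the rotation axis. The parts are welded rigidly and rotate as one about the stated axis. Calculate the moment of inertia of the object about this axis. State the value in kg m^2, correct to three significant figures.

Annular disk: I_cm = (1/2)M(R²+r²) = (1/2)(1.22)[(0.211)² + (0.199)²] = 0.051314 kg m^2; centre at d = 0.0557 m, so I = I_cm + Md² gives I = 0.051314 + (1.22)(0.0557)² = 0.055099 kg m^2.
Thin rod: I_cm = (1/12)ML² = (1/12)(3.95)(1.47)² = 0.7113 kg m^2; centre at d = 0.44 m, so I = I_cm + Md² gives I = 0.7113 + (3.95)(0.44)² = 1.476 kg m^2.
Point mass: I_cm = 0; centre at d = 0.413 m, so I = I_cm + Md² gives I = 0 + (2.98)(0.413)² = 0.5083 kg m^2.
Thin rod: I_cm = (1/12)ML² = (1/12)(3.51)(0.403)² = 0.047505 kg m^2; centre at d = 0.4 m, so I = I_cm + Md² gives I = 0.047505 + (3.51)(0.4)² = 0.6091 kg m^2.
Total I = 0.055099 + 1.476 + 0.5083 + 0.6091 = 2.6485 kg m^2.

2.65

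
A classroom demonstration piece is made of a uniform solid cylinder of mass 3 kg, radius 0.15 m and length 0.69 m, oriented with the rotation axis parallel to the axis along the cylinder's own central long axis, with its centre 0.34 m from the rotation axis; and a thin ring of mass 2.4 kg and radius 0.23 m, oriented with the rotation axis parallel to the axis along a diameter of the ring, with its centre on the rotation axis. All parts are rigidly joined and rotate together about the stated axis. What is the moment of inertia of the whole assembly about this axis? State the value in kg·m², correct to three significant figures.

Solid cylinder: I_cm = (1/2)MR² = (1/2)(3)(0.15)² = 0.03375 kg·m²; centre at d = 0.34 m, so the parallel axis theorem gives I = 0.03375 + (3)(0.34)² = 0.38055 kg·m².
Thin ring: I_cm = (1/2)MR² = (1/2)(2.4)(0.23)² = 0.06348 kg·m²; axis through the centre, so I = 0.06348 kg·m².
Total I = 0.38055 + 0.06348 = 0.44403 kg·m².

0.444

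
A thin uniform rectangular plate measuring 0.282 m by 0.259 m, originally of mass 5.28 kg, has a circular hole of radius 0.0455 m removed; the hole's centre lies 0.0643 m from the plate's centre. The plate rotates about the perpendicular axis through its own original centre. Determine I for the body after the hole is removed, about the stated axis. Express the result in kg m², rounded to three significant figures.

0.0621

Unpierced body about its centre: I₀ = (1/12)M(a²+b²) = (1/12)(5.28)[(0.282)² + (0.259)²] = 0.064506 kg m².
The removed disk has mass m = M·πr²/(ab) = (5.28)·π(0.0455)²/(0.282·0.259) = 0.47017 kg (same uniform areal density).
Its moment of inertia about the rotation axis (parallel-axis theorem): I_hole = (1/2)mr² + md² = (1/2)(0.47017)(0.0455)² + (0.47017)(0.0643)² = 0.0024306 kg m².
Treating the hole as negative mass, I = I₀ − I_hole = 0.064506 − 0.0024306 = 0.062076 kg m².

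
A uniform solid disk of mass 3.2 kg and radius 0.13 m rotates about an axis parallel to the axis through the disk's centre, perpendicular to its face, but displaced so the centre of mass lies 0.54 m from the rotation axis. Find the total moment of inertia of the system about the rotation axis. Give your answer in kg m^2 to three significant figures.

I_cm = (1/2)MR² = (1/2)(3.2)(0.13)² = 0.02704 kg m^2; centre at d = 0.54 m, so I = I_cm + Md² gives I = 0.02704 + (3.2)(0.54)² = 0.96016 kg m^2.

0.960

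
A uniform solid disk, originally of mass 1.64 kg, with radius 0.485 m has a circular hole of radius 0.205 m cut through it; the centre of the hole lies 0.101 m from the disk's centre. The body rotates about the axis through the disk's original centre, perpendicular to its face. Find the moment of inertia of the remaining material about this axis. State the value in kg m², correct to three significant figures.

Unpierced body about its centre: I₀ = (1/2)MR² = (1/2)(1.64)(0.485)² = 0.19288 kg m².
The removed disk has mass m = M·(r/R)² = (1.64)(0.205/0.485)² = 0.293 kg (same uniform areal density).
Its moment of inertia about the rotation axis (parallel-axis theorem): I_hole = (1/2)mr² + md² = (1/2)(0.293)(0.205)² + (0.293)(0.101)² = 0.0091456 kg m².
Treating the hole as negative mass, I = I₀ − I_hole = 0.19288 − 0.0091456 = 0.18374 kg m².

0.184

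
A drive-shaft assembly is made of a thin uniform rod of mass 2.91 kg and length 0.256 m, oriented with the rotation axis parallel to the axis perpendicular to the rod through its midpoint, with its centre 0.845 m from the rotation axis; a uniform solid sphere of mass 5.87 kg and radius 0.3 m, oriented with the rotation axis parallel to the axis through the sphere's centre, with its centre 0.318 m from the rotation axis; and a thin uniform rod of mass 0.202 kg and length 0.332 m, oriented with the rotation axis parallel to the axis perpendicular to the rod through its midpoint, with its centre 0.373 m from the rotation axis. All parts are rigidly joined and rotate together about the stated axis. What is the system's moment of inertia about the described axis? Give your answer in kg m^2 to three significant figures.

2.93

Thin rod: I_cm = (1/12)ML² = (1/12)(2.91)(0.256)² = 0.015892 kg m^2; centre at d = 0.845 m, so I = I_cm + Md² gives I = 0.015892 + (2.91)(0.845)² = 2.0937 kg m^2.
Solid sphere: I_cm = (2/5)MR² = (2/5)(5.87)(0.3)² = 0.21132 kg m^2; centre at d = 0.318 m, so I = I_cm + Md² gives I = 0.21132 + (5.87)(0.318)² = 0.80492 kg m^2.
Thin rod: I_cm = (1/12)ML² = (1/12)(0.202)(0.332)² = 0.0018554 kg m^2; centre at d = 0.373 m, so I = I_cm + Md² gives I = 0.0018554 + (0.202)(0.373)² = 0.029959 kg m^2.
Total I = 2.0937 + 0.80492 + 0.029959 = 2.9286 kg m^2.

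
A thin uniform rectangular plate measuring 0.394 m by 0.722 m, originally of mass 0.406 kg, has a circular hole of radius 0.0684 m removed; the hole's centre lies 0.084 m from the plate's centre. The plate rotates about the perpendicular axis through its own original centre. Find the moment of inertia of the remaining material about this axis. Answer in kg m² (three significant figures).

Unpierced body about its centre: I₀ = (1/12)M(a²+b²) = (1/12)(0.406)[(0.394)² + (0.722)²] = 0.022889 kg m².
The removed disk has mass m = M·πr²/(ab) = (0.406)·π(0.0684)²/(0.394·0.722) = 0.020978 kg (same uniform areal density).
Its moment of inertia about the rotation axis (parallel-axis theorem): I_hole = (1/2)mr² + md² = (1/2)(0.020978)(0.0684)² + (0.020978)(0.084)² = 0.00019709 kg m².
Treating the hole as negative mass, I = I₀ − I_hole = 0.022889 − 0.00019709 = 0.022692 kg m².

0.0227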